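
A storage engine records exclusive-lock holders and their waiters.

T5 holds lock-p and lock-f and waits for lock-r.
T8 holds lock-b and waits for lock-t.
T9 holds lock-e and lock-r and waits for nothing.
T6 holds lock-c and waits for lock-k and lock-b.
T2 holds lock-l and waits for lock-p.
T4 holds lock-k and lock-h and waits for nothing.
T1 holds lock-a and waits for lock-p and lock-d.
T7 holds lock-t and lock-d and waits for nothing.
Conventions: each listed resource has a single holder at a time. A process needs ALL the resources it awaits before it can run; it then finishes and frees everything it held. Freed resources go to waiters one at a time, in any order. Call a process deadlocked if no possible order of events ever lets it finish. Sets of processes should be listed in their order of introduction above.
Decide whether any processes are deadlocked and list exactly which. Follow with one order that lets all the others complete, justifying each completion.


Nothing here is deadlocked.
Key observation: the waits form no ring: some process can always run, and its releases unblock the others one by one.
One completion order for the rest: T9, T7, T8, T5, T4, T2, T6, T1.
Check, step by step:
  T9: no waits; runs immediately, freeing lock-e and lock-r
  T7: no waits; runs immediately, freeing lock-t and lock-d
  run T8 (all its waits — lock-t — are resolved); releases lock-b
  run T5 (all its waits — lock-r — are resolved); releases lock-p and lock-f
  T4: no waits; runs immediately, freeing lock-k and lock-h
  run T2 (all its waits — lock-p — are resolved); releases lock-l
  run T6 (all its waits — lock-k and lock-b — are resolved); releases lock-c
  run T1 (all its waits — lock-p and lock-d — are resolved); releases lock-a


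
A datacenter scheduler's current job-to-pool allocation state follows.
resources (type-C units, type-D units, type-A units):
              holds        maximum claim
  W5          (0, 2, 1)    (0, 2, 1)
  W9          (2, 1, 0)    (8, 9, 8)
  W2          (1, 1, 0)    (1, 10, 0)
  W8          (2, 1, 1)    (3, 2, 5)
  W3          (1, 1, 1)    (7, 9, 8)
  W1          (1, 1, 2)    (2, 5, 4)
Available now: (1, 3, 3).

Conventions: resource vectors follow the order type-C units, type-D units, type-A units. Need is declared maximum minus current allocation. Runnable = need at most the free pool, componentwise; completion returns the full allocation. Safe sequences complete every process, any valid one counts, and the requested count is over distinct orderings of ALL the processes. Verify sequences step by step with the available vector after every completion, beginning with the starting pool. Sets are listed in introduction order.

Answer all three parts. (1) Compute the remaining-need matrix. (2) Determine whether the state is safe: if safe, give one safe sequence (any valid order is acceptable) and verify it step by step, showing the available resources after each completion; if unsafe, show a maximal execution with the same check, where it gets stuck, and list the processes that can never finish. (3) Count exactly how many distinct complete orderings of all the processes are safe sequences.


(1) Need matrix, components ordered type-C units, type-D units, type-A units:
  W5: (0, 0, 0)
  W9: (6, 8, 8)
  W2: (0, 9, 0)
  W8: (1, 1, 4)
  W3: (6, 8, 7)
  W1: (1, 4, 2)
(2) UNSAFE — no complete ordering exists.
Key observation: even finishing W5, W1, W8 leaves just (4, 7, 7) free — too little type-D units for any of the remaining processes.
Going as far as possible: W5, W1, W8; after that, nothing fits. Step-by-step check:
  pool = (1, 3, 3)
  W5 needs (0, 0, 0) <= (1, 3, 3) -> finishes; pool += (0, 2, 1) = (1, 5, 4)
  W1 needs (1, 4, 2) <= (1, 5, 4) -> finishes; pool += (1, 1, 2) = (2, 6, 6)
  W8 needs (1, 1, 4) <= (2, 6, 6) -> finishes; pool += (2, 1, 1) = (4, 7, 7)
  W9 cannot run: need (6, 8, 8) vs free (4, 7, 7) (insufficient type-C units, type-D units and type-A units)
  W2 cannot run: need (0, 9, 0) vs free (4, 7, 7) (insufficient type-D units)
  W3 cannot run: need (6, 8, 7) vs free (4, 7, 7) (insufficient type-C units and type-D units)
Processes that can never finish: W9, W2 and W3.
(3) Exactly 0 of the possible complete orderings are safe sequences.


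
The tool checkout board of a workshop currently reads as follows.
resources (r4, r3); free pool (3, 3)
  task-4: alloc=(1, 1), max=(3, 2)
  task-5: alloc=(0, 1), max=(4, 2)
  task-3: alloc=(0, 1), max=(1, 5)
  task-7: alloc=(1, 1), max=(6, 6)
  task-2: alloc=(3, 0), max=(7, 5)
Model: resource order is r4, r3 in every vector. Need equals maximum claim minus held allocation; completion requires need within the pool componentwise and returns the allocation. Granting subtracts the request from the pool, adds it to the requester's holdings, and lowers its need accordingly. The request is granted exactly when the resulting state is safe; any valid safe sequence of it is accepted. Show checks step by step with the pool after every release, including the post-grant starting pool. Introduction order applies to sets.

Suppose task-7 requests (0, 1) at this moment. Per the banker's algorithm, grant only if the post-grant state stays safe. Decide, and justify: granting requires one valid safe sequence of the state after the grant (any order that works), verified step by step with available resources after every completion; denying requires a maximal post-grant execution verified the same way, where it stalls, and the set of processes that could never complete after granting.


GRANT. The post-grant state is safe; one safe sequence: task-4, task-5, task-3, task-2, task-7.
Key observation: with (3, 2) left after the transfer, task-4 can run at once — the state stays safe.
Step-by-step check of the post-grant state:
  pool = (3, 2)
  run task-4 (needs (2, 1), free (3, 2)); after release of (1, 1) the pool is (4, 3)
  run task-5 (needs (4, 1), free (4, 3)); after release of (0, 1) the pool is (4, 4)
  run task-3 (needs (1, 4), free (4, 4)); after release of (0, 1) the pool is (4, 5)
  run task-2 (needs (4, 5), free (4, 5)); after release of (3, 0) the pool is (7, 5)
  run task-7 (needs (5, 4), free (7, 5)); after release of (1, 2) the pool is (8, 7)


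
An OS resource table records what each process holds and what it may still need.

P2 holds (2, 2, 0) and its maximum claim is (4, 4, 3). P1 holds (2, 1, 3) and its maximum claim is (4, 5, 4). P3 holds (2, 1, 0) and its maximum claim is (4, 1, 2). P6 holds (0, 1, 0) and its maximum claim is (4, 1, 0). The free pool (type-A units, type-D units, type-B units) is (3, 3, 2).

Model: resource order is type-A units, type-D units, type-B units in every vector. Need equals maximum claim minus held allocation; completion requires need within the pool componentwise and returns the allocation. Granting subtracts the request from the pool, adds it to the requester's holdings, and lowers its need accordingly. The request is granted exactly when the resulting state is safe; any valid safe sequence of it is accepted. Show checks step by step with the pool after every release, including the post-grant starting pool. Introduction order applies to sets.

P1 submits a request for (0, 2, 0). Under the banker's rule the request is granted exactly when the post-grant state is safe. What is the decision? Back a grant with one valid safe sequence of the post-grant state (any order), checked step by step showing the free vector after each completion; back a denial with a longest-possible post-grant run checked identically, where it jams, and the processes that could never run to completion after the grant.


GRANT: granting preserves safety; a valid post-grant sequence is P3, P1, P6, P2.
Key observation: the transfer keeps a workable pool ((3, 1, 2)); P3 starts the safe sequence.
Verifying the post-grant state step by step:
  pool = (3, 1, 2)
  run P3 (needs (2, 0, 2), free (3, 1, 2)); after release of (2, 1, 0) the pool is (5, 2, 2)
  run P1 (needs (2, 2, 1), free (5, 2, 2)); after release of (2, 3, 3) the pool is (7, 5, 5)
  run P6 (needs (4, 0, 0), free (7, 5, 5)); after release of (0, 1, 0) the pool is (7, 6, 5)
  run P2 (needs (2, 2, 3), free (7, 6, 5)); after release of (2, 2, 0) the pool is (9, 8, 5)


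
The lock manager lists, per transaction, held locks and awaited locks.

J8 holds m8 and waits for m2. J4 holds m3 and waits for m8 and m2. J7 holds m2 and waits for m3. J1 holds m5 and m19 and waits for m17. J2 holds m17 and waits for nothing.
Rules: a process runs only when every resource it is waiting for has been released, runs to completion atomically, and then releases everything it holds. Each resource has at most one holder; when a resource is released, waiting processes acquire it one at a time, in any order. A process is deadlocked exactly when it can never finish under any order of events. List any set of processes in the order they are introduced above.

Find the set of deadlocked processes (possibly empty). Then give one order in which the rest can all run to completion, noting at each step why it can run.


The deadlocked set is J8, J4 and J7.
Key observation: the wait chain closes on itself along J8 -> J7 -> J4 -> J8; no other process is dragged down with it.
The rest can finish in the order J2, J1.
Verifying each step:
  J2 waits on nothing -> runs at once and releases m17
  run J1 (all its waits — m17 — are resolved); releases m5 and m19


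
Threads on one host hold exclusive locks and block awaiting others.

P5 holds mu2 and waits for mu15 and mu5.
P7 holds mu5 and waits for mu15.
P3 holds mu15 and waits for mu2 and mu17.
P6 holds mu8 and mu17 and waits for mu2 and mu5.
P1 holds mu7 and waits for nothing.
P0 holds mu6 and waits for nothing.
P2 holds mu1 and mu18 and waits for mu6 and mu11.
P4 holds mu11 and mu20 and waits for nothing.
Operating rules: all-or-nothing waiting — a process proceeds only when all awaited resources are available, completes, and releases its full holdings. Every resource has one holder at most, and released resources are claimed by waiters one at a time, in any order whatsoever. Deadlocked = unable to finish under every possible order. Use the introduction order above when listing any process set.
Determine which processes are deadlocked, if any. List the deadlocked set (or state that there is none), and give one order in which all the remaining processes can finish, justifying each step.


The deadlocked set is P5, P7, P3 and P6.
Key observation: the wait chain closes on itself along P5 -> P7 -> P3 -> P5; P6 is caught in further circular waits.
One completion order for the rest: P4, P0, P1, P2.
Step-by-step check:
  P4 waits on nothing -> runs at once and releases mu11 and mu20
  P0 waits on nothing -> runs at once and releases mu6
  P1 waits on nothing -> runs at once and releases mu7
  P2 waits on mu6 and mu11 — all released -> runs and releases mu1 and mu18


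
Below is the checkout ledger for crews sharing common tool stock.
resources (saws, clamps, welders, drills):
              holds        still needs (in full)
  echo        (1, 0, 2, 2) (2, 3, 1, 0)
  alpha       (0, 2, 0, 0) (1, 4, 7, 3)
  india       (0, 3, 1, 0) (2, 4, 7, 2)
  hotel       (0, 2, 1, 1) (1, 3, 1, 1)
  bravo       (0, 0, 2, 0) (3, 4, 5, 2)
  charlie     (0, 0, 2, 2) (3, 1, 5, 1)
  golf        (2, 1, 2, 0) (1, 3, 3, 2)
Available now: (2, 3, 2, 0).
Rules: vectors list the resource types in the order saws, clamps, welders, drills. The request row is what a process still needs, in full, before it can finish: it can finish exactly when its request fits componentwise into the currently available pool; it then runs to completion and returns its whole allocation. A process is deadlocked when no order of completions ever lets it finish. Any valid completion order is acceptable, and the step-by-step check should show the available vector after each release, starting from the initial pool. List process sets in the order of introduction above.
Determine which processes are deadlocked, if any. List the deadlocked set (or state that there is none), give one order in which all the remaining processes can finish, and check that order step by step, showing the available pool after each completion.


Nothing here is deadlocked.
Key observation: there is always a runnable process — echo first — so the state unwinds completely.
The rest can finish in the order echo, golf, bravo, charlie, india, alpha, hotel. Walking it through:
  pool = (2, 3, 2, 0)
  echo needs (2, 3, 1, 0) <= (2, 3, 2, 0) -> finishes; pool += (1, 0, 2, 2) = (3, 3, 4, 2)
  golf needs (1, 3, 3, 2) <= (3, 3, 4, 2) -> finishes; pool += (2, 1, 2, 0) = (5, 4, 6, 2)
  bravo needs (3, 4, 5, 2) <= (5, 4, 6, 2) -> finishes; pool += (0, 0, 2, 0) = (5, 4, 8, 2)
  charlie needs (3, 1, 5, 1) <= (5, 4, 8, 2) -> finishes; pool += (0, 0, 2, 2) = (5, 4, 10, 4)
  india needs (2, 4, 7, 2) <= (5, 4, 10, 4) -> finishes; pool += (0, 3, 1, 0) = (5, 7, 11, 4)
  alpha needs (1, 4, 7, 3) <= (5, 7, 11, 4) -> finishes; pool += (0, 2, 0, 0) = (5, 9, 11, 4)
  hotel needs (1, 3, 1, 1) <= (5, 9, 11, 4) -> finishes; pool += (0, 2, 1, 1) = (5, 11, 12, 5)


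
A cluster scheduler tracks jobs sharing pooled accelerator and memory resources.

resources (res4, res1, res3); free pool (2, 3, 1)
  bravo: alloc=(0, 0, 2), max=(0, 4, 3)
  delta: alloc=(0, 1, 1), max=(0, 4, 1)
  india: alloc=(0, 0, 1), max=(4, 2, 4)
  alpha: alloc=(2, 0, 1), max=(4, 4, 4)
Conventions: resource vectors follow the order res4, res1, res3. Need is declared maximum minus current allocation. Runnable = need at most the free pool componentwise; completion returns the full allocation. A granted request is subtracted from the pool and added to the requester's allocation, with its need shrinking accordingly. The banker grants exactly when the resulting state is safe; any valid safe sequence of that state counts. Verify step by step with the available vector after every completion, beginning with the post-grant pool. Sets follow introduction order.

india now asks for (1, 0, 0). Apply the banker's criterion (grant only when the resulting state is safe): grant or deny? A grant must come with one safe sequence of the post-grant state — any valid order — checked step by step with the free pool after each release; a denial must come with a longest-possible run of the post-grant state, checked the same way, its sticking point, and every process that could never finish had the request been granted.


DENY: after the grant no complete ordering would exist.
Key observation: the wall is res4: completing delta, bravo brings the pool only to (1, 4, 4), and all the rest need more.
After a pretend grant, a maximal execution: delta, bravo — then nothing else fits. Verifying each step:
  pool = (1, 3, 1)
  run delta (needs (0, 3, 0), free (1, 3, 1)); after release of (0, 1, 1) the pool is (1, 4, 2)
  run bravo (needs (0, 4, 1), free (1, 4, 2)); after release of (0, 0, 2) the pool is (1, 4, 4)
  india still needs (3, 2, 3) but only (1, 4, 4) is free — short on res4
  alpha still needs (2, 4, 3) but only (1, 4, 4) is free — short on res4
Had the request been granted, india and alpha could never finish.


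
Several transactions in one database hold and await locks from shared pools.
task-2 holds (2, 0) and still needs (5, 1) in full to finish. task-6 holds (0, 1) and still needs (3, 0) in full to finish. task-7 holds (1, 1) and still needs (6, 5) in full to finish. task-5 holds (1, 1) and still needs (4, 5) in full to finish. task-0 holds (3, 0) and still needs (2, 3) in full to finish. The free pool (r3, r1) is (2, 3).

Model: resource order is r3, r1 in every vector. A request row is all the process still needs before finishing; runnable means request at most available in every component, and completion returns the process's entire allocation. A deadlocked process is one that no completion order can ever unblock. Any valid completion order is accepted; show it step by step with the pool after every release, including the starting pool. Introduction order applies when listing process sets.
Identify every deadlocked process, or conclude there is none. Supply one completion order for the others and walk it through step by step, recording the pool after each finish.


Deadlocked: task-7 and task-5.
Key observation: after task-0, task-2, task-6 complete, (7, 4) is the best the pool ever gets, yet each leftover process wants more r1.
The rest can finish in the order task-0, task-2, task-6. Verifying each step:
  pool = (2, 3)
  run task-0 (needs (2, 3), free (2, 3)); after release of (3, 0) the pool is (5, 3)
  run task-2 (needs (5, 1), free (5, 3)); after release of (2, 0) the pool is (7, 3)
  run task-6 (needs (3, 0), free (7, 3)); after release of (0, 1) the pool is (7, 4)
None of the blocked processes ever fits:
  blocked: task-7 wants (6, 5), pool (7, 4) — not enough r1
  blocked: task-5 wants (4, 5), pool (7, 4) — not enough r1


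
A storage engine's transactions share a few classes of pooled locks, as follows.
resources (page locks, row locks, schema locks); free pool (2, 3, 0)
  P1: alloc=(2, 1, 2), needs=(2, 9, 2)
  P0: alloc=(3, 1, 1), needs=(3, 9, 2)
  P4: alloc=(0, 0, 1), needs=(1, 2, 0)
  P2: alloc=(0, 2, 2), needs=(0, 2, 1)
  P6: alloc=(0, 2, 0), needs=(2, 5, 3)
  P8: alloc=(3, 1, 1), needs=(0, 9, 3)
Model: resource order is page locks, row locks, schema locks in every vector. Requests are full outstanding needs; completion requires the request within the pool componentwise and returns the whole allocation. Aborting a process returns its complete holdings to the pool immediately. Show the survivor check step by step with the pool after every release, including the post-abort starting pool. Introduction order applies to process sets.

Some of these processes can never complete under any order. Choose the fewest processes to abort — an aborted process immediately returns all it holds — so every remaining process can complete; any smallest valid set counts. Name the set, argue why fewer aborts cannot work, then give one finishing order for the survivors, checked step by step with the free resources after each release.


Minimum abort set: P1 and P8.
Key observation: the deadlocked P0 becomes finishable only because P1 and P8 released (5, 2, 3); it completes at step 3 below.
Minimality, checking each single-abort alternative: P1 alone leaves P0 blocked (short on row locks); P0 alone leaves P1 blocked (short on row locks); P4 alone leaves P1 blocked (short on row locks); P2 alone leaves P1 blocked (short on row locks); P6 alone leaves P1 blocked (short on row locks); P8 alone leaves P1 blocked (short on row locks).
One survivor order: P2, P6, P0, P4. Step-by-step check (post-abort pool first):
  pool = (7, 5, 3)
  run P2 (needs (0, 2, 1), free (7, 5, 3)); after release of (0, 2, 2) the pool is (7, 7, 5)
  run P6 (needs (2, 5, 3), free (7, 7, 5)); after release of (0, 2, 0) the pool is (7, 9, 5)
  run P0 (needs (3, 9, 2), free (7, 9, 5)); after release of (3, 1, 1) the pool is (10, 10, 6)
  run P4 (needs (1, 2, 0), free (10, 10, 6)); after release of (0, 0, 1) the pool is (10, 10, 7)


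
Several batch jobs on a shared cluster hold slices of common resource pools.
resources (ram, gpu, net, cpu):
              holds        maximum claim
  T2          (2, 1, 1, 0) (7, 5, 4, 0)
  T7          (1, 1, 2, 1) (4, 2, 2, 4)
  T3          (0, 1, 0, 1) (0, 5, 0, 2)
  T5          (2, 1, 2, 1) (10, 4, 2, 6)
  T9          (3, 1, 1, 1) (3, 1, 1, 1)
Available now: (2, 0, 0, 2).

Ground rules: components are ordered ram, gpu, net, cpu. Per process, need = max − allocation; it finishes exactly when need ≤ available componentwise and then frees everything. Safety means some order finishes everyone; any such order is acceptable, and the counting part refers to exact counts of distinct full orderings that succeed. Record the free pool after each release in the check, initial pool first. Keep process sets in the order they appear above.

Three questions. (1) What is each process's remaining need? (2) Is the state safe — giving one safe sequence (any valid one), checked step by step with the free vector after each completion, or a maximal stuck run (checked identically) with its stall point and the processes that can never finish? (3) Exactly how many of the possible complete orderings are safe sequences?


(1) Remaining need (order ram, gpu, net, cpu):
  T2: (5, 4, 3, 0)
  T7: (3, 1, 0, 3)
  T3: (0, 4, 0, 1)
  T5: (8, 3, 0, 5)
  T9: (0, 0, 0, 0)
(2) UNSAFE.
Key observation: after T9, T7 complete, (6, 2, 3, 4) is the best the pool ever gets, yet each leftover process wants more gpu.
Going as far as possible: T9, T7; after that, nothing fits. Check, step by step:
  pool = (2, 0, 0, 2)
  run T9 (needs (0, 0, 0, 0), free (2, 0, 0, 2)); after release of (3, 1, 1, 1) the pool is (5, 1, 1, 3)
  run T7 (needs (3, 1, 0, 3), free (5, 1, 1, 3)); after release of (1, 1, 2, 1) the pool is (6, 2, 3, 4)
  T2 still needs (5, 4, 3, 0) but only (6, 2, 3, 4) is free — short on gpu
  T3 still needs (0, 4, 0, 1) but only (6, 2, 3, 4) is free — short on gpu
  T5 still needs (8, 3, 0, 5) but only (6, 2, 3, 4) is free — short on ram, gpu and cpu
Never able to finish: T2, T3 and T5.
(3) Exactly 0 of the possible complete orderings are safe sequences.


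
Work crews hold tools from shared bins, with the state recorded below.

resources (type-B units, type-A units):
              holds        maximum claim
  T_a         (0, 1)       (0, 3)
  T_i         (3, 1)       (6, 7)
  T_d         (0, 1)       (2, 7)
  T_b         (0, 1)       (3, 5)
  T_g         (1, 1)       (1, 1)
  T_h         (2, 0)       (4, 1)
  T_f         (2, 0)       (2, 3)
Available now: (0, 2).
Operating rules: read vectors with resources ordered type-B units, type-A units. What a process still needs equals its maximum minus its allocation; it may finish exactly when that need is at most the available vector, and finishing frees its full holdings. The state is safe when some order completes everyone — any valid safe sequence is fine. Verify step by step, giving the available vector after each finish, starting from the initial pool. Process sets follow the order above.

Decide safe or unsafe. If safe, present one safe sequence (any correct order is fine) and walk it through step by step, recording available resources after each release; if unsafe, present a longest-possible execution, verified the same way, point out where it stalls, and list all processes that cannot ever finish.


The state is UNSAFE.
Key observation: the pool after T_a, T_f, T_h, T_g, T_b is (5, 5); every surviving request exceeds it in type-A units, so progress ends there.
The run T_a, T_f, T_h, T_g, T_b cannot be extended any further. Walking it through:
  pool = (0, 2)
  T_a needs (0, 2) <= (0, 2) -> finishes; pool += (0, 1) = (0, 3)
  T_f needs (0, 3) <= (0, 3) -> finishes; pool += (2, 0) = (2, 3)
  T_h needs (2, 1) <= (2, 3) -> finishes; pool += (2, 0) = (4, 3)
  T_g needs (0, 0) <= (4, 3) -> finishes; pool += (1, 1) = (5, 4)
  T_b needs (3, 4) <= (5, 4) -> finishes; pool += (0, 1) = (5, 5)
  T_i cannot run: need (3, 6) vs free (5, 5) (insufficient type-A units)
  T_d cannot run: need (2, 6) vs free (5, 5) (insufficient type-A units)
Permanently blocked: T_i and T_d.


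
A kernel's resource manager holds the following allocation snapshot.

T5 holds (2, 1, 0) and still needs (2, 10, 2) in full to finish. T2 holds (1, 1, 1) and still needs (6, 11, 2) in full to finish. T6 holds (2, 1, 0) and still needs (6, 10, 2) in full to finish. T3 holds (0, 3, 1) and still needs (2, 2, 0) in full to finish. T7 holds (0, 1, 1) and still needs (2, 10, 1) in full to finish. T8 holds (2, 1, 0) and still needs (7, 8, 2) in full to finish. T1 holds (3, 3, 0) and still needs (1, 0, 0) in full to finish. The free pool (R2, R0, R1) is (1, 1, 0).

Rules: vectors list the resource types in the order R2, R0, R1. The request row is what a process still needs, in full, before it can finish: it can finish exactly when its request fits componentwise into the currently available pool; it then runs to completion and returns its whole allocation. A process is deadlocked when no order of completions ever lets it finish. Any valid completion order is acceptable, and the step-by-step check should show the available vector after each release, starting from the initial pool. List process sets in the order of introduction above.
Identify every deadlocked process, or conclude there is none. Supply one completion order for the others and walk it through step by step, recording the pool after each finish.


Deadlocked set: T5, T2, T6, T7 and T8.
Key observation: no order helps: past T1, T3, the free pool tops out at (4, 7, 1), below what each blocked process needs in R0.
A valid finishing order for the others: T1, T3. Step-by-step check:
  pool = (1, 1, 0)
  run T1 (needs (1, 0, 0), free (1, 1, 0)); after release of (3, 3, 0) the pool is (4, 4, 0)
  run T3 (needs (2, 2, 0), free (4, 4, 0)); after release of (0, 3, 1) the pool is (4, 7, 1)
The blocked processes can never fit:
  blocked: T5 wants (2, 10, 2), pool (4, 7, 1) — not enough R0 and R1
  blocked: T2 wants (6, 11, 2), pool (4, 7, 1) — not enough R2, R0 and R1
  blocked: T6 wants (6, 10, 2), pool (4, 7, 1) — not enough R2, R0 and R1
  blocked: T7 wants (2, 10, 1), pool (4, 7, 1) — not enough R0
  blocked: T8 wants (7, 8, 2), pool (4, 7, 1) — not enough R2, R0 and R1


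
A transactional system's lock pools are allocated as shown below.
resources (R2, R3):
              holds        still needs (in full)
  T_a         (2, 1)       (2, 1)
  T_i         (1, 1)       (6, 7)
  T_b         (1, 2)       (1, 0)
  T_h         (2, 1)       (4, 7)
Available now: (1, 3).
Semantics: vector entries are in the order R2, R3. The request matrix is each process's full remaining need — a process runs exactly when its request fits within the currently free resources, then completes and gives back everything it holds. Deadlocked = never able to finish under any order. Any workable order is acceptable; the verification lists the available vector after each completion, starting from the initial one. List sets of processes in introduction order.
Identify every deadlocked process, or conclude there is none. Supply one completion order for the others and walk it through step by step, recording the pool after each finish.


Deadlocked set: T_i and T_h.
Key observation: T_b, T_a can finish, but then (4, 6) is all there is, and the blocked group's R3 demands exceed it.
The rest can finish in the order T_b, T_a. Verifying each step:
  pool = (1, 3)
  T_b needs (1, 0) <= (1, 3) -> finishes; pool += (1, 2) = (2, 5)
  T_a needs (2, 1) <= (2, 5) -> finishes; pool += (2, 1) = (4, 6)
The stuck group stays short no matter what:
  T_i cannot run: need (6, 7) vs free (4, 6) (insufficient R2 and R3)
  T_h cannot run: need (4, 7) vs free (4, 6) (insufficient R3)


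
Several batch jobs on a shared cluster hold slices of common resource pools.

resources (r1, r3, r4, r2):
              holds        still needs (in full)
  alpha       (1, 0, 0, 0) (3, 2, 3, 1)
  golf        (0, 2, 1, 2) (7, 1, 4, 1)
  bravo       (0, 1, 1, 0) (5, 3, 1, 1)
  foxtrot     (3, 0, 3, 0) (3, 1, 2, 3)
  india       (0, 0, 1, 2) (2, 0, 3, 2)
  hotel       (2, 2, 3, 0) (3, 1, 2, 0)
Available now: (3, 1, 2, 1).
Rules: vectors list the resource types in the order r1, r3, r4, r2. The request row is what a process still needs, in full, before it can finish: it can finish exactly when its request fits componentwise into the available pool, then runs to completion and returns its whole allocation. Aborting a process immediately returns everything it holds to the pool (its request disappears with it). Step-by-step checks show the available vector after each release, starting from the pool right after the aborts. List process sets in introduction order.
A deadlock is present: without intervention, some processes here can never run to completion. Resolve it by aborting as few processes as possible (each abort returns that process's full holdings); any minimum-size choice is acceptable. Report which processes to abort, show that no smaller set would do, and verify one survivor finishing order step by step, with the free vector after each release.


Abort foxtrot.
Key observation: before aborting foxtrot, golf was permanently blocked — no order could ever run it; afterwards it completes at step 3.
Minimality: the empty abort set fails — the state is deadlocked as it stands.
One survivor order: hotel, alpha, golf, bravo, india. Check, step by step (post-abort pool first):
  pool = (6, 1, 5, 1)
  hotel needs (3, 1, 2, 0) <= (6, 1, 5, 1) -> finishes; pool += (2, 2, 3, 0) = (8, 3, 8, 1)
  alpha needs (3, 2, 3, 1) <= (8, 3, 8, 1) -> finishes; pool += (1, 0, 0, 0) = (9, 3, 8, 1)
  golf needs (7, 1, 4, 1) <= (9, 3, 8, 1) -> finishes; pool += (0, 2, 1, 2) = (9, 5, 9, 3)
  bravo needs (5, 3, 1, 1) <= (9, 5, 9, 3) -> finishes; pool += (0, 1, 1, 0) = (9, 6, 10, 3)
  india needs (2, 0, 3, 2) <= (9, 6, 10, 3) -> finishes; pool += (0, 0, 1, 2) = (9, 6, 11, 5)


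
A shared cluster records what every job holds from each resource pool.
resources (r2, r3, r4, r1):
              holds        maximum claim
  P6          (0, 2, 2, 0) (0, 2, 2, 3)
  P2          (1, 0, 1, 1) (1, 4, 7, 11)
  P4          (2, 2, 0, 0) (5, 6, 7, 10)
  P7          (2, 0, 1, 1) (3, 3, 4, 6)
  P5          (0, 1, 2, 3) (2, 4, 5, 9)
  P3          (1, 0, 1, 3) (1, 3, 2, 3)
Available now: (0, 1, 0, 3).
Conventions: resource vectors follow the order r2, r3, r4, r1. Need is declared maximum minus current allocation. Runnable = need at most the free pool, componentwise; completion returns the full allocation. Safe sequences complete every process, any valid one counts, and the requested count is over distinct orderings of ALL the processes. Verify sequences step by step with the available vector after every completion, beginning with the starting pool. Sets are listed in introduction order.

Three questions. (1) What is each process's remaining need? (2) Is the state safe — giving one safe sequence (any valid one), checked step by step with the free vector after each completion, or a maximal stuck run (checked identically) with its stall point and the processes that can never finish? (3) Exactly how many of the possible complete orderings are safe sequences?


(1) Outstanding need per process (order r2, r3, r4, r1):
  P6: (0, 0, 0, 3)
  P2: (0, 4, 6, 10)
  P4: (3, 4, 7, 10)
  P7: (1, 3, 3, 5)
  P5: (2, 3, 3, 6)
  P3: (0, 3, 1, 0)
(2) SAFE. One safe sequence: P6, P3, P7, P5, P2, P4.
Key observation: the first exact fit in this order is P6 — it needs (0, 0, 0, 3) with (0, 1, 0, 3) free, meeting a requested resource to the last unit.
Step-by-step check:
  pool = (0, 1, 0, 3)
  P6 needs (0, 0, 0, 3) <= (0, 1, 0, 3) -> finishes; pool += (0, 2, 2, 0) = (0, 3, 2, 3)
  P3 needs (0, 3, 1, 0) <= (0, 3, 2, 3) -> finishes; pool += (1, 0, 1, 3) = (1, 3, 3, 6)
  P7 needs (1, 3, 3, 5) <= (1, 3, 3, 6) -> finishes; pool += (2, 0, 1, 1) = (3, 3, 4, 7)
  P5 needs (2, 3, 3, 6) <= (3, 3, 4, 7) -> finishes; pool += (0, 1, 2, 3) = (3, 4, 6, 10)
  P2 needs (0, 4, 6, 10) <= (3, 4, 6, 10) -> finishes; pool += (1, 0, 1, 1) = (4, 4, 7, 11)
  P4 needs (3, 4, 7, 10) <= (4, 4, 7, 11) -> finishes; pool += (2, 2, 0, 0) = (6, 6, 7, 11)
(3) Exactly 1 of the possible complete orderings is a safe sequence.


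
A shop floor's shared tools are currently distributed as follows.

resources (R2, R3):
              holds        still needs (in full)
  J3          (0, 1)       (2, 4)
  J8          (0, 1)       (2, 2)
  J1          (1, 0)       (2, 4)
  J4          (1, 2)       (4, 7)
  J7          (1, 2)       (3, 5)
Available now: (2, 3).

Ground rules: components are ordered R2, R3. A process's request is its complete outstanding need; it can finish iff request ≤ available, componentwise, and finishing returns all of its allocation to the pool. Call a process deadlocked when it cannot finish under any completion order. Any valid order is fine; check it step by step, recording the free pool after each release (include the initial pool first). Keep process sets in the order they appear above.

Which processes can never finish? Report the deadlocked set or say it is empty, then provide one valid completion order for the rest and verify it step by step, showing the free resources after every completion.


Nothing here is deadlocked.
Key observation: starting with J8, each completion frees enough for the next — no one is permanently blocked.
One completion order for the rest: J8, J1, J3, J7, J4. Walking it through:
  pool = (2, 3)
  J8 needs (2, 2) <= (2, 3) -> finishes; pool += (0, 1) = (2, 4)
  J1 needs (2, 4) <= (2, 4) -> finishes; pool += (1, 0) = (3, 4)
  J3 needs (2, 4) <= (3, 4) -> finishes; pool += (0, 1) = (3, 5)
  J7 needs (3, 5) <= (3, 5) -> finishes; pool += (1, 2) = (4, 7)
  J4 needs (4, 7) <= (4, 7) -> finishes; pool += (1, 2) = (5, 9)


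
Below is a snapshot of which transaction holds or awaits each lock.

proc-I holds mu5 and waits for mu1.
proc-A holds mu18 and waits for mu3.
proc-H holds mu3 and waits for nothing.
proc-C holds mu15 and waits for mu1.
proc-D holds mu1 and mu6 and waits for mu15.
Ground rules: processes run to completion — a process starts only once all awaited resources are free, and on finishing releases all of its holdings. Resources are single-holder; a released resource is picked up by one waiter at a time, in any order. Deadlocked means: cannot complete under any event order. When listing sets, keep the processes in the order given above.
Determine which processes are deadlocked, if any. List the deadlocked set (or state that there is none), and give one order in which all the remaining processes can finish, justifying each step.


Deadlocked: proc-I, proc-C and proc-D.
Key observation: the knot is the closed ring of waits proc-D -> proc-C -> proc-D; proc-I waits into the deadlock from upstream.
One completion order for the rest: proc-H, proc-A.
Verifying each step:
  proc-H: no waits; runs immediately, freeing mu3
  proc-A: everything it awaited (mu3) is free; runs, freeing mu18


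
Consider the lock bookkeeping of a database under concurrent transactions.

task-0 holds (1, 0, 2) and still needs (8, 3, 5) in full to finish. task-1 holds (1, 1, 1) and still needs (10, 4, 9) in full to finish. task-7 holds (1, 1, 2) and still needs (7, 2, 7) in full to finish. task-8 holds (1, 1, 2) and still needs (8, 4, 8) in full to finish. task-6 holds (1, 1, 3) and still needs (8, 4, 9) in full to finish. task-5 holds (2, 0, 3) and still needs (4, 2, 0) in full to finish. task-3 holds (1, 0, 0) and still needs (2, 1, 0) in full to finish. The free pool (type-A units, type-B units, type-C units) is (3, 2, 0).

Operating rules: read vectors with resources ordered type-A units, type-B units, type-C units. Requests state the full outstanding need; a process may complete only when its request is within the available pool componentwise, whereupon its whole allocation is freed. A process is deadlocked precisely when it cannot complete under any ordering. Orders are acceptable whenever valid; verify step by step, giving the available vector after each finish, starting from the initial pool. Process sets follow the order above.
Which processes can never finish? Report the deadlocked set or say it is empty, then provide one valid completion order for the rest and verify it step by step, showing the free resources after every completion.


The deadlocked set is task-0, task-1, task-7, task-8 and task-6.
Key observation: no order helps: past task-3, task-5, the free pool tops out at (6, 2, 3), below what each blocked process needs in type-A units.
The rest can finish in the order task-3, task-5. Step-by-step check:
  pool = (3, 2, 0)
  task-3 needs (2, 1, 0) <= (3, 2, 0) -> finishes; pool += (1, 0, 0) = (4, 2, 0)
  task-5 needs (4, 2, 0) <= (4, 2, 0) -> finishes; pool += (2, 0, 3) = (6, 2, 3)
The blocked processes can never fit:
  blocked: task-0 wants (8, 3, 5), pool (6, 2, 3) — not enough type-A units, type-B units and type-C units
  blocked: task-1 wants (10, 4, 9), pool (6, 2, 3) — not enough type-A units, type-B units and type-C units
  blocked: task-7 wants (7, 2, 7), pool (6, 2, 3) — not enough type-A units and type-C units
  blocked: task-8 wants (8, 4, 8), pool (6, 2, 3) — not enough type-A units, type-B units and type-C units
  blocked: task-6 wants (8, 4, 9), pool (6, 2, 3) — not enough type-A units, type-B units and type-C units


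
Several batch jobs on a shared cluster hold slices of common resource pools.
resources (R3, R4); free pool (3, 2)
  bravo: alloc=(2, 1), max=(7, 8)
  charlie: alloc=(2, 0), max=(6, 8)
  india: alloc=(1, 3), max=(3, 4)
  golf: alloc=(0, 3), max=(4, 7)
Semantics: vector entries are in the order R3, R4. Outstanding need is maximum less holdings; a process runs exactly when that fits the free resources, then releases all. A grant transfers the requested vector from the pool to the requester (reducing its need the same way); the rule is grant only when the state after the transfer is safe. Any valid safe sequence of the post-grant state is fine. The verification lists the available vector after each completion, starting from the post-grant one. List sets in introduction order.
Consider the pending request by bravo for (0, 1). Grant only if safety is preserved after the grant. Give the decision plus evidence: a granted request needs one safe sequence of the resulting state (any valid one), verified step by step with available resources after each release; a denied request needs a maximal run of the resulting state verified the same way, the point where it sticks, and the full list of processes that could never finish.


DENY. Granting would leave the state unsafe.
Key observation: after india, golf the pool peaks at (4, 7), and each blocked process is short somewhere: bravo on R3; charlie on R4.
Pretend the grant happened; the run india, golf goes as far as possible. Verifying each step:
  pool = (3, 1)
  india: need (2, 1) fits (3, 1); releases (1, 3), pool now (4, 4)
  golf: need (4, 4) fits (4, 4); releases (0, 3), pool now (4, 7)
  bravo cannot run: need (5, 6) vs free (4, 7) (insufficient R3)
  charlie cannot run: need (4, 8) vs free (4, 7) (insufficient R4)
Processes that could never finish after the grant: bravo and charlie.


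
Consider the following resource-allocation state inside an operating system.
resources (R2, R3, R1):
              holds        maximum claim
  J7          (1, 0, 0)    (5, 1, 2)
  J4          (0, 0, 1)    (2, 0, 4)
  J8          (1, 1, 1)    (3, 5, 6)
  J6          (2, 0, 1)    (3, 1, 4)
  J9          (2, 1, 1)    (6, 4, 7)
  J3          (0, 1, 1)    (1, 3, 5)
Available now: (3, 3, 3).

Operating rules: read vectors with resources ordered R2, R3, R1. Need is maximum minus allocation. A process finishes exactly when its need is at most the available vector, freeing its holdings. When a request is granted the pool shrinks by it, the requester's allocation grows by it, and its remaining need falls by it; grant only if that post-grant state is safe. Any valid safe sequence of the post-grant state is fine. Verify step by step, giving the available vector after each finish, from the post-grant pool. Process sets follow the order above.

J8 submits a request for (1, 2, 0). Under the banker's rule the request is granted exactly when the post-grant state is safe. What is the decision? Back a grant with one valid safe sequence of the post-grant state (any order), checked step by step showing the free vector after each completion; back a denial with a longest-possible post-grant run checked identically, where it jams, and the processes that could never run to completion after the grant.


DENY — the pretend-granted state is unsafe.
Key observation: no order helps: past J6, J4, J7, the free pool tops out at (5, 1, 5), below what each blocked process needs in R3.
After a pretend grant, a maximal execution: J6, J4, J7 — then nothing else fits. Check, step by step:
  pool = (2, 1, 3)
  J6: need (1, 1, 3) fits (2, 1, 3); releases (2, 0, 1), pool now (4, 1, 4)
  J4: need (2, 0, 3) fits (4, 1, 4); releases (0, 0, 1), pool now (4, 1, 5)
  J7: need (4, 1, 2) fits (4, 1, 5); releases (1, 0, 0), pool now (5, 1, 5)
  J8 still needs (1, 2, 5) but only (5, 1, 5) is free — short on R3
  J9 still needs (4, 3, 6) but only (5, 1, 5) is free — short on R3 and R1
  J3 still needs (1, 2, 4) but only (5, 1, 5) is free — short on R3
Had the request been granted, J8, J9 and J3 could never finish.
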